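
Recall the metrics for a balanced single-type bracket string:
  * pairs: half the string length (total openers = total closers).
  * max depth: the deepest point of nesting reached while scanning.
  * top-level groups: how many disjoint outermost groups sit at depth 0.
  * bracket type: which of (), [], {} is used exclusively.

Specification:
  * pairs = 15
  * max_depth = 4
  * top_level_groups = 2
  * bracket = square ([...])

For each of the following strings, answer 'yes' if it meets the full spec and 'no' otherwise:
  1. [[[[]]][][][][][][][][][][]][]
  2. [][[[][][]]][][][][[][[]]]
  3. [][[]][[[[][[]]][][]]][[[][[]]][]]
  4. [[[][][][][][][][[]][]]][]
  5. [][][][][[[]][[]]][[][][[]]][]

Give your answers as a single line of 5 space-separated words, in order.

String 1 '[[[[]]][][][][][][][][][][]][]': depth seq [1 2 3 4 3 2 1 2 1 2 1 2 1 2 1 2 1 2 1 2 1 2 1 2 1 2 1 0 1 0]
  -> pairs=15 depth=4 groups=2 -> yes
String 2 '[][[[][][]]][][][][[][[]]]': depth seq [1 0 1 2 3 2 3 2 3 2 1 0 1 0 1 0 1 0 1 2 1 2 3 2 1 0]
  -> pairs=13 depth=3 groups=6 -> no
String 3 '[][[]][[[[][[]]][][]]][[[][[]]][]]': depth seq [1 0 1 2 1 0 1 2 3 4 3 4 5 4 3 2 3 2 3 2 1 0 1 2 3 2 3 4 3 2 1 2 1 0]
  -> pairs=17 depth=5 groups=4 -> no
String 4 '[[[][][][][][][][[]][]]][]': depth seq [1 2 3 2 3 2 3 2 3 2 3 2 3 2 3 2 3 4 3 2 3 2 1 0 1 0]
  -> pairs=13 depth=4 groups=2 -> no
String 5 '[][][][][[[]][[]]][[][][[]]][]': depth seq [1 0 1 0 1 0 1 0 1 2 3 2 1 2 3 2 1 0 1 2 1 2 1 2 3 2 1 0 1 0]
  -> pairs=15 depth=3 groups=7 -> no

Answer: yes no no no no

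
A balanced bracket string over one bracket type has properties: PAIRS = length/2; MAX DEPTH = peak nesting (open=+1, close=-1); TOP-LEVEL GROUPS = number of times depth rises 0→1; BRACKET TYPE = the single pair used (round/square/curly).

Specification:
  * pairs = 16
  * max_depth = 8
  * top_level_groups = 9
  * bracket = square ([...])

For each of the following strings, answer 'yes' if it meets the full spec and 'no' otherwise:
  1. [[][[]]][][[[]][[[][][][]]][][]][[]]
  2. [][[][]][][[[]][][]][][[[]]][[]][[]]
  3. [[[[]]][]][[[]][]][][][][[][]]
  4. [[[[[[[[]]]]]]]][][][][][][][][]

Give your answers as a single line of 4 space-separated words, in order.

Answer: no no no yes

Derivation:
String 1 '[[][[]]][][[[]][[[][][][]]][][]][[]]': depth seq [1 2 1 2 3 2 1 0 1 0 1 2 3 2 1 2 3 4 3 4 3 4 3 4 3 2 1 2 1 2 1 0 1 2 1 0]
  -> pairs=18 depth=4 groups=4 -> no
String 2 '[][[][]][][[[]][][]][][[[]]][[]][[]]': depth seq [1 0 1 2 1 2 1 0 1 0 1 2 3 2 1 2 1 2 1 0 1 0 1 2 3 2 1 0 1 2 1 0 1 2 1 0]
  -> pairs=18 depth=3 groups=8 -> no
String 3 '[[[[]]][]][[[]][]][][][][[][]]': depth seq [1 2 3 4 3 2 1 2 1 0 1 2 3 2 1 2 1 0 1 0 1 0 1 0 1 2 1 2 1 0]
  -> pairs=15 depth=4 groups=6 -> no
String 4 '[[[[[[[[]]]]]]]][][][][][][][][]': depth seq [1 2 3 4 5 6 7 8 7 6 5 4 3 2 1 0 1 0 1 0 1 0 1 0 1 0 1 0 1 0 1 0]
  -> pairs=16 depth=8 groups=9 -> yes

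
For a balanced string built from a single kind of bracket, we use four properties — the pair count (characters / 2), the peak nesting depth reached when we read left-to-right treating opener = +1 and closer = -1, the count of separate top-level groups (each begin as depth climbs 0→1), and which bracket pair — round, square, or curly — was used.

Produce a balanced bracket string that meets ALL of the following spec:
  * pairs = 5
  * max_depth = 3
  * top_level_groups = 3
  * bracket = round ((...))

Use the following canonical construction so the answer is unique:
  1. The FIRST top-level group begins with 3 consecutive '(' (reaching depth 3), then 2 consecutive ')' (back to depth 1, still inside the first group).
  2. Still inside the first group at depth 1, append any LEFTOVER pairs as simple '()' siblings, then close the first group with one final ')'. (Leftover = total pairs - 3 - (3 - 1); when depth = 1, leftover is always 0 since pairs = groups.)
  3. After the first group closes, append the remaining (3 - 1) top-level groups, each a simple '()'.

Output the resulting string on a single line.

Answer: ((()))()()

Derivation:
Spec: pairs=5 depth=3 groups=3
Leftover pairs = 5 - 3 - (3-1) = 0
First group: deep chain of depth 3 + 0 sibling pairs
Remaining 2 groups: simple '()' each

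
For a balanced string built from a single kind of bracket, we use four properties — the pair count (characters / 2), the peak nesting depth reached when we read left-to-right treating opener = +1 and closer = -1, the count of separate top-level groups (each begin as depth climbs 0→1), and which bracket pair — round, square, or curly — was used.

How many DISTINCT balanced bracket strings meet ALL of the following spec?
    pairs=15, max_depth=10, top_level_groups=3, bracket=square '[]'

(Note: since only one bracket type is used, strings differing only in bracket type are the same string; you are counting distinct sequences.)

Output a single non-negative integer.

Spec: pairs=15 depth=10 groups=3
Count(depth <= 10) = 1930718
Count(depth <= 9) = 1925612
Count(depth == 10) = 1930718 - 1925612 = 5106

Answer: 5106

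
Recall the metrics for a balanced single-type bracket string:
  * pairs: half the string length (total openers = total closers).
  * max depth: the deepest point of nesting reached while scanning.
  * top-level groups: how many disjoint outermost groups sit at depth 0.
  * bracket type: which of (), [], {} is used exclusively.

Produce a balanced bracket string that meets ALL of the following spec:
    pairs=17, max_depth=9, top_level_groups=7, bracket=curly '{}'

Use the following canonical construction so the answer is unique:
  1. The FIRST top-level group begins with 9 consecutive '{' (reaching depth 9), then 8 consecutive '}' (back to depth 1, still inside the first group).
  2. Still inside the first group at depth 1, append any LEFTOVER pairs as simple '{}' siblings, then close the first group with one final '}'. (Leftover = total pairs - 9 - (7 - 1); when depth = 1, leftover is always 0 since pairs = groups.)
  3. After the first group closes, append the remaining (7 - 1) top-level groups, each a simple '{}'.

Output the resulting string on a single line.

Spec: pairs=17 depth=9 groups=7
Leftover pairs = 17 - 9 - (7-1) = 2
First group: deep chain of depth 9 + 2 sibling pairs
Remaining 6 groups: simple '{}' each

Answer: {{{{{{{{{}}}}}}}}{}{}}{}{}{}{}{}{}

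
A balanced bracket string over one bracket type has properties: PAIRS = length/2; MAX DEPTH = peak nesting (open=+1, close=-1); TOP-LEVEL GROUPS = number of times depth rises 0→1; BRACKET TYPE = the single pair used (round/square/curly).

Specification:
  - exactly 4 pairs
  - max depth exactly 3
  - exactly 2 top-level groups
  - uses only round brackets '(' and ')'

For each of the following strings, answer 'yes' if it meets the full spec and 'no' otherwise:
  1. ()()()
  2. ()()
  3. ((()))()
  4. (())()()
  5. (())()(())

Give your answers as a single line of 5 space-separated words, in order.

String 1 '()()()': depth seq [1 0 1 0 1 0]
  -> pairs=3 depth=1 groups=3 -> no
String 2 '()()': depth seq [1 0 1 0]
  -> pairs=2 depth=1 groups=2 -> no
String 3 '((()))()': depth seq [1 2 3 2 1 0 1 0]
  -> pairs=4 depth=3 groups=2 -> yes
String 4 '(())()()': depth seq [1 2 1 0 1 0 1 0]
  -> pairs=4 depth=2 groups=3 -> no
String 5 '(())()(())': depth seq [1 2 1 0 1 0 1 2 1 0]
  -> pairs=5 depth=2 groups=3 -> no

Answer: no no yes no no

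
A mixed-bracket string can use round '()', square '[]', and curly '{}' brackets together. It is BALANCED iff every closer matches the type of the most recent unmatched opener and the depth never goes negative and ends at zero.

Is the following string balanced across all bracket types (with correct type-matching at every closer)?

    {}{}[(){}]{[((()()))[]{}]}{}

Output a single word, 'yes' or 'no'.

Answer: yes

Derivation:
pos 0: push '{'; stack = {
pos 1: '}' matches '{'; pop; stack = (empty)
pos 2: push '{'; stack = {
pos 3: '}' matches '{'; pop; stack = (empty)
pos 4: push '['; stack = [
pos 5: push '('; stack = [(
pos 6: ')' matches '('; pop; stack = [
pos 7: push '{'; stack = [{
pos 8: '}' matches '{'; pop; stack = [
pos 9: ']' matches '['; pop; stack = (empty)
pos 10: push '{'; stack = {
pos 11: push '['; stack = {[
pos 12: push '('; stack = {[(
pos 13: push '('; stack = {[((
pos 14: push '('; stack = {[(((
pos 15: ')' matches '('; pop; stack = {[((
pos 16: push '('; stack = {[(((
pos 17: ')' matches '('; pop; stack = {[((
pos 18: ')' matches '('; pop; stack = {[(
pos 19: ')' matches '('; pop; stack = {[
pos 20: push '['; stack = {[[
pos 21: ']' matches '['; pop; stack = {[
pos 22: push '{'; stack = {[{
pos 23: '}' matches '{'; pop; stack = {[
pos 24: ']' matches '['; pop; stack = {
pos 25: '}' matches '{'; pop; stack = (empty)
pos 26: push '{'; stack = {
pos 27: '}' matches '{'; pop; stack = (empty)
end: stack empty → VALID
Verdict: properly nested → yes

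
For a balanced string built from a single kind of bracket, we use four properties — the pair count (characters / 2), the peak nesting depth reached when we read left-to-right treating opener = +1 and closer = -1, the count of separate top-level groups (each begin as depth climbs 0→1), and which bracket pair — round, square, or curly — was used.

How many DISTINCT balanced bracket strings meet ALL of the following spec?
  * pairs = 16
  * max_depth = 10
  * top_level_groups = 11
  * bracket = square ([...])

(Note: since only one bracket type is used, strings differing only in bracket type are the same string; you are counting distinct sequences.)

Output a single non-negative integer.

Answer: 0

Derivation:
Spec: pairs=16 depth=10 groups=11
Count(depth <= 10) = 10659
Count(depth <= 9) = 10659
Count(depth == 10) = 10659 - 10659 = 0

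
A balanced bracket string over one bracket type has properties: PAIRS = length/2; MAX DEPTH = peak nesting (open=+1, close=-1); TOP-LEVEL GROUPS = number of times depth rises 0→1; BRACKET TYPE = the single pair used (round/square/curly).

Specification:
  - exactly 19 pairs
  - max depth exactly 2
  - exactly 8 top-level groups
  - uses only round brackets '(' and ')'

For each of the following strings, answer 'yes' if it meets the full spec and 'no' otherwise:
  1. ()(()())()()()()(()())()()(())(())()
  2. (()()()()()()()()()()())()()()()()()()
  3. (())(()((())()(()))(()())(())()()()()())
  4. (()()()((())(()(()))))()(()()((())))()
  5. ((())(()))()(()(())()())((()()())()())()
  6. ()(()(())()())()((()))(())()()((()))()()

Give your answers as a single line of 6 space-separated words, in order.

Answer: no yes no no no no

Derivation:
String 1 '()(()())()()()()(()())()()(())(())()': depth seq [1 0 1 2 1 2 1 0 1 0 1 0 1 0 1 0 1 2 1 2 1 0 1 0 1 0 1 2 1 0 1 2 1 0 1 0]
  -> pairs=18 depth=2 groups=12 -> no
String 2 '(()()()()()()()()()()())()()()()()()()': depth seq [1 2 1 2 1 2 1 2 1 2 1 2 1 2 1 2 1 2 1 2 1 2 1 0 1 0 1 0 1 0 1 0 1 0 1 0 1 0]
  -> pairs=19 depth=2 groups=8 -> yes
String 3 '(())(()((())()(()))(()())(())()()()()())': depth seq [1 2 1 0 1 2 1 2 3 4 3 2 3 2 3 4 3 2 1 2 3 2 3 2 1 2 3 2 1 2 1 2 1 2 1 2 1 2 1 0]
  -> pairs=20 depth=4 groups=2 -> no
String 4 '(()()()((())(()(()))))()(()()((())))()': depth seq [1 2 1 2 1 2 1 2 3 4 3 2 3 4 3 4 5 4 3 2 1 0 1 0 1 2 1 2 1 2 3 4 3 2 1 0 1 0]
  -> pairs=19 depth=5 groups=4 -> no
String 5 '((())(()))()(()(())()())((()()())()())()': depth seq [1 2 3 2 1 2 3 2 1 0 1 0 1 2 1 2 3 2 1 2 1 2 1 0 1 2 3 2 3 2 3 2 1 2 1 2 1 0 1 0]
  -> pairs=20 depth=3 groups=5 -> no
String 6 '()(()(())()())()((()))(())()()((()))()()': depth seq [1 0 1 2 1 2 3 2 1 2 1 2 1 0 1 0 1 2 3 2 1 0 1 2 1 0 1 0 1 0 1 2 3 2 1 0 1 0 1 0]
  -> pairs=20 depth=3 groups=10 -> no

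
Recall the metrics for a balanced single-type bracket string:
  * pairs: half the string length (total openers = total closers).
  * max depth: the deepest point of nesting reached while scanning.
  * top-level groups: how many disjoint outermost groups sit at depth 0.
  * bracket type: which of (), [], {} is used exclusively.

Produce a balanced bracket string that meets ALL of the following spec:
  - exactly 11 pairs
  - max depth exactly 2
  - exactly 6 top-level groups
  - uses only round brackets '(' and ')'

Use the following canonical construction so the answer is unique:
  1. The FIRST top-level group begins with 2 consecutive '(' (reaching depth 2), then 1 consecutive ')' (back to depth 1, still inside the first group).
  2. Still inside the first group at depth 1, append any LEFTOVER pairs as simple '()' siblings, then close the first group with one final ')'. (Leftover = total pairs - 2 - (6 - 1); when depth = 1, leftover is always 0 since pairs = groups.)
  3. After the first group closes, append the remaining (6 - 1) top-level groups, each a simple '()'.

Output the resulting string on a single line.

Answer: (()()()()())()()()()()

Derivation:
Spec: pairs=11 depth=2 groups=6
Leftover pairs = 11 - 2 - (6-1) = 4
First group: deep chain of depth 2 + 4 sibling pairs
Remaining 5 groups: simple '()' each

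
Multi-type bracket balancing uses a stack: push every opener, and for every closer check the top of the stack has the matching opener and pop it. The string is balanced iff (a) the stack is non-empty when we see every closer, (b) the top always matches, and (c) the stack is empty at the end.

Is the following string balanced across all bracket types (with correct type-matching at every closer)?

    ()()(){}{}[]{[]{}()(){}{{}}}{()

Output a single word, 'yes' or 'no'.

pos 0: push '('; stack = (
pos 1: ')' matches '('; pop; stack = (empty)
pos 2: push '('; stack = (
pos 3: ')' matches '('; pop; stack = (empty)
pos 4: push '('; stack = (
pos 5: ')' matches '('; pop; stack = (empty)
pos 6: push '{'; stack = {
pos 7: '}' matches '{'; pop; stack = (empty)
pos 8: push '{'; stack = {
pos 9: '}' matches '{'; pop; stack = (empty)
pos 10: push '['; stack = [
pos 11: ']' matches '['; pop; stack = (empty)
pos 12: push '{'; stack = {
pos 13: push '['; stack = {[
pos 14: ']' matches '['; pop; stack = {
pos 15: push '{'; stack = {{
pos 16: '}' matches '{'; pop; stack = {
pos 17: push '('; stack = {(
pos 18: ')' matches '('; pop; stack = {
pos 19: push '('; stack = {(
pos 20: ')' matches '('; pop; stack = {
pos 21: push '{'; stack = {{
pos 22: '}' matches '{'; pop; stack = {
pos 23: push '{'; stack = {{
pos 24: push '{'; stack = {{{
pos 25: '}' matches '{'; pop; stack = {{
pos 26: '}' matches '{'; pop; stack = {
pos 27: '}' matches '{'; pop; stack = (empty)
pos 28: push '{'; stack = {
pos 29: push '('; stack = {(
pos 30: ')' matches '('; pop; stack = {
end: stack still non-empty ({) → INVALID
Verdict: unclosed openers at end: { → no

Answer: no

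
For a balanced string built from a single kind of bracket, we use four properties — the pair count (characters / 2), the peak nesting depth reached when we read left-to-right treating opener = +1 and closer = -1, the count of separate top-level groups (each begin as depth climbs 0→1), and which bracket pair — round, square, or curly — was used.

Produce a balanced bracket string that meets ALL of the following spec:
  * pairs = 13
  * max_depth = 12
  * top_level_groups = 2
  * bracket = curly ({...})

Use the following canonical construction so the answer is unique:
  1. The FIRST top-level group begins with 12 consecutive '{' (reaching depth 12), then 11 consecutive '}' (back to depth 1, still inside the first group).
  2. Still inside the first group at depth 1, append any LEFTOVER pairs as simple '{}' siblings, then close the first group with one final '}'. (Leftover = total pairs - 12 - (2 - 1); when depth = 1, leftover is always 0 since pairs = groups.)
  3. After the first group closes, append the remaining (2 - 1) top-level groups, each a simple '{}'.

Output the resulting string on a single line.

Spec: pairs=13 depth=12 groups=2
Leftover pairs = 13 - 12 - (2-1) = 0
First group: deep chain of depth 12 + 0 sibling pairs
Remaining 1 groups: simple '{}' each

Answer: {{{{{{{{{{{{}}}}}}}}}}}}{}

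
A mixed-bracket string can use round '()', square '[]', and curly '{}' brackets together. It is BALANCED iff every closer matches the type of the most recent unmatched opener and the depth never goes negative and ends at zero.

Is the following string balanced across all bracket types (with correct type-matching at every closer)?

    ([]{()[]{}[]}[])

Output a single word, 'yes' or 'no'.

pos 0: push '('; stack = (
pos 1: push '['; stack = ([
pos 2: ']' matches '['; pop; stack = (
pos 3: push '{'; stack = ({
pos 4: push '('; stack = ({(
pos 5: ')' matches '('; pop; stack = ({
pos 6: push '['; stack = ({[
pos 7: ']' matches '['; pop; stack = ({
pos 8: push '{'; stack = ({{
pos 9: '}' matches '{'; pop; stack = ({
pos 10: push '['; stack = ({[
pos 11: ']' matches '['; pop; stack = ({
pos 12: '}' matches '{'; pop; stack = (
pos 13: push '['; stack = ([
pos 14: ']' matches '['; pop; stack = (
pos 15: ')' matches '('; pop; stack = (empty)
end: stack empty → VALID
Verdict: properly nested → yes

Answer: yes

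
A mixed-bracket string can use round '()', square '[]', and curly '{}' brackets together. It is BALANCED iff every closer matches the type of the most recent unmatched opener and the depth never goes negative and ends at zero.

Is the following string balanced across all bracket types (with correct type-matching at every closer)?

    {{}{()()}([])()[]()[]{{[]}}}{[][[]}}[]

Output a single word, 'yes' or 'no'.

Answer: no

Derivation:
pos 0: push '{'; stack = {
pos 1: push '{'; stack = {{
pos 2: '}' matches '{'; pop; stack = {
pos 3: push '{'; stack = {{
pos 4: push '('; stack = {{(
pos 5: ')' matches '('; pop; stack = {{
pos 6: push '('; stack = {{(
pos 7: ')' matches '('; pop; stack = {{
pos 8: '}' matches '{'; pop; stack = {
pos 9: push '('; stack = {(
pos 10: push '['; stack = {([
pos 11: ']' matches '['; pop; stack = {(
pos 12: ')' matches '('; pop; stack = {
pos 13: push '('; stack = {(
pos 14: ')' matches '('; pop; stack = {
pos 15: push '['; stack = {[
pos 16: ']' matches '['; pop; stack = {
pos 17: push '('; stack = {(
pos 18: ')' matches '('; pop; stack = {
pos 19: push '['; stack = {[
pos 20: ']' matches '['; pop; stack = {
pos 21: push '{'; stack = {{
pos 22: push '{'; stack = {{{
pos 23: push '['; stack = {{{[
pos 24: ']' matches '['; pop; stack = {{{
pos 25: '}' matches '{'; pop; stack = {{
pos 26: '}' matches '{'; pop; stack = {
pos 27: '}' matches '{'; pop; stack = (empty)
pos 28: push '{'; stack = {
pos 29: push '['; stack = {[
pos 30: ']' matches '['; pop; stack = {
pos 31: push '['; stack = {[
pos 32: push '['; stack = {[[
pos 33: ']' matches '['; pop; stack = {[
pos 34: saw closer '}' but top of stack is '[' (expected ']') → INVALID
Verdict: type mismatch at position 34: '}' closes '[' → no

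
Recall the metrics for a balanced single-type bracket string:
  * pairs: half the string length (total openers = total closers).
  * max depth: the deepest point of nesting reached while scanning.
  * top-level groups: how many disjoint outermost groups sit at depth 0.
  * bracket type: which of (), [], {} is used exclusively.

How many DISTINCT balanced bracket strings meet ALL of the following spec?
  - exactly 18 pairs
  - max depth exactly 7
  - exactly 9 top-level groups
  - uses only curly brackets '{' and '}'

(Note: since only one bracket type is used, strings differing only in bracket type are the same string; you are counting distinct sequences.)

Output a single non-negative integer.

Answer: 15318

Derivation:
Spec: pairs=18 depth=7 groups=9
Count(depth <= 7) = 1559809
Count(depth <= 6) = 1544491
Count(depth == 7) = 1559809 - 1544491 = 15318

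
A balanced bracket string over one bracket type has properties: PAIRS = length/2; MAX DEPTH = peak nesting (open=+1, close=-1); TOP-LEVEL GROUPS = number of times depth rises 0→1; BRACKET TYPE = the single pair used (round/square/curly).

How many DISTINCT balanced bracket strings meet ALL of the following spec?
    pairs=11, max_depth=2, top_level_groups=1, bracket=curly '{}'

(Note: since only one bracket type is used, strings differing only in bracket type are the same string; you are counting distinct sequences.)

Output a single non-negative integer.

Spec: pairs=11 depth=2 groups=1
Count(depth <= 2) = 1
Count(depth <= 1) = 0
Count(depth == 2) = 1 - 0 = 1

Answer: 1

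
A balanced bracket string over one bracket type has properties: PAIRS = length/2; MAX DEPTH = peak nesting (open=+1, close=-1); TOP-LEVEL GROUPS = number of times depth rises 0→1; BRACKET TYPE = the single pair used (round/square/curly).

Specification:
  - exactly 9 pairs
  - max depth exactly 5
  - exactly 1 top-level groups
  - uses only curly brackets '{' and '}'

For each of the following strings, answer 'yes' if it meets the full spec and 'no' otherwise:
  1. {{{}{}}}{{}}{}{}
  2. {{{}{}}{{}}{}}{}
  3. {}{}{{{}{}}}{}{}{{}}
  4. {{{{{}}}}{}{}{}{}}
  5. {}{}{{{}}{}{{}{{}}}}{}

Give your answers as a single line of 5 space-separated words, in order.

Answer: no no no yes no

Derivation:
String 1 '{{{}{}}}{{}}{}{}': depth seq [1 2 3 2 3 2 1 0 1 2 1 0 1 0 1 0]
  -> pairs=8 depth=3 groups=4 -> no
String 2 '{{{}{}}{{}}{}}{}': depth seq [1 2 3 2 3 2 1 2 3 2 1 2 1 0 1 0]
  -> pairs=8 depth=3 groups=2 -> no
String 3 '{}{}{{{}{}}}{}{}{{}}': depth seq [1 0 1 0 1 2 3 2 3 2 1 0 1 0 1 0 1 2 1 0]
  -> pairs=10 depth=3 groups=6 -> no
String 4 '{{{{{}}}}{}{}{}{}}': depth seq [1 2 3 4 5 4 3 2 1 2 1 2 1 2 1 2 1 0]
  -> pairs=9 depth=5 groups=1 -> yes
String 5 '{}{}{{{}}{}{{}{{}}}}{}': depth seq [1 0 1 0 1 2 3 2 1 2 1 2 3 2 3 4 3 2 1 0 1 0]
  -> pairs=11 depth=4 groups=4 -> no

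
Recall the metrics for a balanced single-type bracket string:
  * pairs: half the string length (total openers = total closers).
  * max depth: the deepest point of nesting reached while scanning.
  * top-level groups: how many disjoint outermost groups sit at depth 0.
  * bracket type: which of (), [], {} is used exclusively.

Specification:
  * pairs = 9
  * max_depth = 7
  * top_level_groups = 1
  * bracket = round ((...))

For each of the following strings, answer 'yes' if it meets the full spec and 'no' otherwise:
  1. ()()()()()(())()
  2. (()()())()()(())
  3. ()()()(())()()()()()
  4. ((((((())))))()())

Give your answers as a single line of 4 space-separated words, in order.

String 1 '()()()()()(())()': depth seq [1 0 1 0 1 0 1 0 1 0 1 2 1 0 1 0]
  -> pairs=8 depth=2 groups=7 -> no
String 2 '(()()())()()(())': depth seq [1 2 1 2 1 2 1 0 1 0 1 0 1 2 1 0]
  -> pairs=8 depth=2 groups=4 -> no
String 3 '()()()(())()()()()()': depth seq [1 0 1 0 1 0 1 2 1 0 1 0 1 0 1 0 1 0 1 0]
  -> pairs=10 depth=2 groups=9 -> no
String 4 '((((((())))))()())': depth seq [1 2 3 4 5 6 7 6 5 4 3 2 1 2 1 2 1 0]
  -> pairs=9 depth=7 groups=1 -> yes

Answer: no no no yes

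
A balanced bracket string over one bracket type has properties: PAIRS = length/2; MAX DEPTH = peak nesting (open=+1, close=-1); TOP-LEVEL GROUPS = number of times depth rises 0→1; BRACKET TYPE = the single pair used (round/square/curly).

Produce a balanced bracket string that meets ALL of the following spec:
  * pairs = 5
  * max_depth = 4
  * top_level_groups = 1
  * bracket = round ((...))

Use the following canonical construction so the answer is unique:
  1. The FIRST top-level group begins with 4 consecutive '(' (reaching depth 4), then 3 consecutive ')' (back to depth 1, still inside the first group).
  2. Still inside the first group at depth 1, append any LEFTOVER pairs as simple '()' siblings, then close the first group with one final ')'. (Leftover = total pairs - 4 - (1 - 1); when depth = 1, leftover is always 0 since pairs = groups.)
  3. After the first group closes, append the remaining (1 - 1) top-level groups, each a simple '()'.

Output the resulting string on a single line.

Spec: pairs=5 depth=4 groups=1
Leftover pairs = 5 - 4 - (1-1) = 1
First group: deep chain of depth 4 + 1 sibling pairs
Remaining 0 groups: simple '()' each

Answer: (((()))())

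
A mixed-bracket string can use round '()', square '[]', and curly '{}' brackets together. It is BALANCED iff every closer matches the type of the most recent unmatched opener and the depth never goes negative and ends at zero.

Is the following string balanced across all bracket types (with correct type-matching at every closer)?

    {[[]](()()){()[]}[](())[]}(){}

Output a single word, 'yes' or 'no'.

Answer: yes

Derivation:
pos 0: push '{'; stack = {
pos 1: push '['; stack = {[
pos 2: push '['; stack = {[[
pos 3: ']' matches '['; pop; stack = {[
pos 4: ']' matches '['; pop; stack = {
pos 5: push '('; stack = {(
pos 6: push '('; stack = {((
pos 7: ')' matches '('; pop; stack = {(
pos 8: push '('; stack = {((
pos 9: ')' matches '('; pop; stack = {(
pos 10: ')' matches '('; pop; stack = {
pos 11: push '{'; stack = {{
pos 12: push '('; stack = {{(
pos 13: ')' matches '('; pop; stack = {{
pos 14: push '['; stack = {{[
pos 15: ']' matches '['; pop; stack = {{
pos 16: '}' matches '{'; pop; stack = {
pos 17: push '['; stack = {[
pos 18: ']' matches '['; pop; stack = {
pos 19: push '('; stack = {(
pos 20: push '('; stack = {((
pos 21: ')' matches '('; pop; stack = {(
pos 22: ')' matches '('; pop; stack = {
pos 23: push '['; stack = {[
pos 24: ']' matches '['; pop; stack = {
pos 25: '}' matches '{'; pop; stack = (empty)
pos 26: push '('; stack = (
pos 27: ')' matches '('; pop; stack = (empty)
pos 28: push '{'; stack = {
pos 29: '}' matches '{'; pop; stack = (empty)
end: stack empty → VALID
Verdict: properly nested → yes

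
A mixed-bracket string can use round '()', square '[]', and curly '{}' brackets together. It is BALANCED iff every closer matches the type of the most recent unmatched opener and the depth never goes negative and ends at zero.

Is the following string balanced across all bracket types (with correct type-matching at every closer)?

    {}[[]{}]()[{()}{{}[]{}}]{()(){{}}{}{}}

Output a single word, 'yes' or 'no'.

Answer: yes

Derivation:
pos 0: push '{'; stack = {
pos 1: '}' matches '{'; pop; stack = (empty)
pos 2: push '['; stack = [
pos 3: push '['; stack = [[
pos 4: ']' matches '['; pop; stack = [
pos 5: push '{'; stack = [{
pos 6: '}' matches '{'; pop; stack = [
pos 7: ']' matches '['; pop; stack = (empty)
pos 8: push '('; stack = (
pos 9: ')' matches '('; pop; stack = (empty)
pos 10: push '['; stack = [
pos 11: push '{'; stack = [{
pos 12: push '('; stack = [{(
pos 13: ')' matches '('; pop; stack = [{
pos 14: '}' matches '{'; pop; stack = [
pos 15: push '{'; stack = [{
pos 16: push '{'; stack = [{{
pos 17: '}' matches '{'; pop; stack = [{
pos 18: push '['; stack = [{[
pos 19: ']' matches '['; pop; stack = [{
pos 20: push '{'; stack = [{{
pos 21: '}' matches '{'; pop; stack = [{
pos 22: '}' matches '{'; pop; stack = [
pos 23: ']' matches '['; pop; stack = (empty)
pos 24: push '{'; stack = {
pos 25: push '('; stack = {(
pos 26: ')' matches '('; pop; stack = {
pos 27: push '('; stack = {(
pos 28: ')' matches '('; pop; stack = {
pos 29: push '{'; stack = {{
pos 30: push '{'; stack = {{{
pos 31: '}' matches '{'; pop; stack = {{
pos 32: '}' matches '{'; pop; stack = {
pos 33: push '{'; stack = {{
pos 34: '}' matches '{'; pop; stack = {
pos 35: push '{'; stack = {{
pos 36: '}' matches '{'; pop; stack = {
pos 37: '}' matches '{'; pop; stack = (empty)
end: stack empty → VALID
Verdict: properly nested → yes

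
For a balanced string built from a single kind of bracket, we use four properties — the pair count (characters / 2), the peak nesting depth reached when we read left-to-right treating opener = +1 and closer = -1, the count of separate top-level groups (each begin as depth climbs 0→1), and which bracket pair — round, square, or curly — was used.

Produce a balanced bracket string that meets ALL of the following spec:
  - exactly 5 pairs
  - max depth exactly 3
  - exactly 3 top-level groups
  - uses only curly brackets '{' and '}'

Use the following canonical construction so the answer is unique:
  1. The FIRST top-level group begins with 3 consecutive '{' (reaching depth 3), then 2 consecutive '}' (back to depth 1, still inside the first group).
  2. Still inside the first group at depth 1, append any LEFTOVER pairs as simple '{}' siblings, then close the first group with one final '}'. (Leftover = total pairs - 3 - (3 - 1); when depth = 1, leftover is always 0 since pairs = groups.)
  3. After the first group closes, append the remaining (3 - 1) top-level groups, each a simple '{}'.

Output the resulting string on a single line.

Spec: pairs=5 depth=3 groups=3
Leftover pairs = 5 - 3 - (3-1) = 0
First group: deep chain of depth 3 + 0 sibling pairs
Remaining 2 groups: simple '{}' each

Answer: {{{}}}{}{}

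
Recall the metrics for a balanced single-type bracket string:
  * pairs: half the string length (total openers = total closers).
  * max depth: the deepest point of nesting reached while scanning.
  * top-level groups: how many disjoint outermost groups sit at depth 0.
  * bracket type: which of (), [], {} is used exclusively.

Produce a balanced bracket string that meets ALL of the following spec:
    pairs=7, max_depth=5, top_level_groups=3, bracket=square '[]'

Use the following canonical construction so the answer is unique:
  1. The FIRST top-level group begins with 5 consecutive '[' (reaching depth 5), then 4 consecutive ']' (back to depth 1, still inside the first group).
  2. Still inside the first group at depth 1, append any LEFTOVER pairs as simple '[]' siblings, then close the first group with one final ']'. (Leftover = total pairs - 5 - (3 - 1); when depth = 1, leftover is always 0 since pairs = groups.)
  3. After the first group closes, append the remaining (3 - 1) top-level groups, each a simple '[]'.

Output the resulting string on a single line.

Spec: pairs=7 depth=5 groups=3
Leftover pairs = 7 - 5 - (3-1) = 0
First group: deep chain of depth 5 + 0 sibling pairs
Remaining 2 groups: simple '[]' each

Answer: [[[[[]]]]][][]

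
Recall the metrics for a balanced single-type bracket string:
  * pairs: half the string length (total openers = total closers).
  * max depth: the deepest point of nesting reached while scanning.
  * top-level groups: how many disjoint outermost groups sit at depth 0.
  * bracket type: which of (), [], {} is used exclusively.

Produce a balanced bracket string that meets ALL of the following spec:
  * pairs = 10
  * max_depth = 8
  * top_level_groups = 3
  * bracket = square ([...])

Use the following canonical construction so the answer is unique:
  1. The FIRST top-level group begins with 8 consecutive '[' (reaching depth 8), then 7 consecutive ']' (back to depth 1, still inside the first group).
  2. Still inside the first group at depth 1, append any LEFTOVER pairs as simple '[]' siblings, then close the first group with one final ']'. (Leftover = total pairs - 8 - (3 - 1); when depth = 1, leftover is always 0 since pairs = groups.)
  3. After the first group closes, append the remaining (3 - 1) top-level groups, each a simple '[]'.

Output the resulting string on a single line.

Spec: pairs=10 depth=8 groups=3
Leftover pairs = 10 - 8 - (3-1) = 0
First group: deep chain of depth 8 + 0 sibling pairs
Remaining 2 groups: simple '[]' each

Answer: [[[[[[[[]]]]]]]][][]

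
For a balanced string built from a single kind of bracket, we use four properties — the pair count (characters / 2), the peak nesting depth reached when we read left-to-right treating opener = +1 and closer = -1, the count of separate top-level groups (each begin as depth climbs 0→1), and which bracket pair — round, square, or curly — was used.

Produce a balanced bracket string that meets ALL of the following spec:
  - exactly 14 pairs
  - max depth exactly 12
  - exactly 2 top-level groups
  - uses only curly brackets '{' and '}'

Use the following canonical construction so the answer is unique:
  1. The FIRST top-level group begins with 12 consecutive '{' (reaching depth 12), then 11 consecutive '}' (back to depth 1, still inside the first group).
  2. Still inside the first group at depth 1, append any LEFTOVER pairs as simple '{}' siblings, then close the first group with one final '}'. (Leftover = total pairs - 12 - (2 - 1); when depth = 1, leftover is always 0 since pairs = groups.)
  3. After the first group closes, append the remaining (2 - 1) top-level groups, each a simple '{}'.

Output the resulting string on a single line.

Answer: {{{{{{{{{{{{}}}}}}}}}}}{}}{}

Derivation:
Spec: pairs=14 depth=12 groups=2
Leftover pairs = 14 - 12 - (2-1) = 1
First group: deep chain of depth 12 + 1 sibling pairs
Remaining 1 groups: simple '{}' each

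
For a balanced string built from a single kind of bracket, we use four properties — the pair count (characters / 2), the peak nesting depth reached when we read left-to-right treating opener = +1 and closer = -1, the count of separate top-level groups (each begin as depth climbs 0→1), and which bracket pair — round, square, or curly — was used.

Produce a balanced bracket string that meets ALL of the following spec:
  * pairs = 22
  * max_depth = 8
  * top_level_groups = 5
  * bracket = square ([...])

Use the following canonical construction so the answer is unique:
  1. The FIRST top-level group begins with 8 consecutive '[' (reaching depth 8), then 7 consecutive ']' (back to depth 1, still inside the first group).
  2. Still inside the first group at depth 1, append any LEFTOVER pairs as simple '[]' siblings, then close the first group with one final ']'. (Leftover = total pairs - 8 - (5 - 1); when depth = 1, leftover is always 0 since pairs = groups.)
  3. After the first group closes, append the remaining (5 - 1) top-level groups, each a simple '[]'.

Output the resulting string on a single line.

Spec: pairs=22 depth=8 groups=5
Leftover pairs = 22 - 8 - (5-1) = 10
First group: deep chain of depth 8 + 10 sibling pairs
Remaining 4 groups: simple '[]' each

Answer: [[[[[[[[]]]]]]][][][][][][][][][][]][][][][]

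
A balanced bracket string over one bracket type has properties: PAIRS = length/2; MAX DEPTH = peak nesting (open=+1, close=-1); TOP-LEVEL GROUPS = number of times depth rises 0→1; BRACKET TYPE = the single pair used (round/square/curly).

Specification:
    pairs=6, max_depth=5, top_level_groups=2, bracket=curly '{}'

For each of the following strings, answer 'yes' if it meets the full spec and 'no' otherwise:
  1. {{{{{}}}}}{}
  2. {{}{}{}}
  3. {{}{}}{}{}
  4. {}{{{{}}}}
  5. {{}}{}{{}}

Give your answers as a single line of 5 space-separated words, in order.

String 1 '{{{{{}}}}}{}': depth seq [1 2 3 4 5 4 3 2 1 0 1 0]
  -> pairs=6 depth=5 groups=2 -> yes
String 2 '{{}{}{}}': depth seq [1 2 1 2 1 2 1 0]
  -> pairs=4 depth=2 groups=1 -> no
String 3 '{{}{}}{}{}': depth seq [1 2 1 2 1 0 1 0 1 0]
  -> pairs=5 depth=2 groups=3 -> no
String 4 '{}{{{{}}}}': depth seq [1 0 1 2 3 4 3 2 1 0]
  -> pairs=5 depth=4 groups=2 -> no
String 5 '{{}}{}{{}}': depth seq [1 2 1 0 1 0 1 2 1 0]
  -> pairs=5 depth=2 groups=3 -> no

Answer: yes no no no no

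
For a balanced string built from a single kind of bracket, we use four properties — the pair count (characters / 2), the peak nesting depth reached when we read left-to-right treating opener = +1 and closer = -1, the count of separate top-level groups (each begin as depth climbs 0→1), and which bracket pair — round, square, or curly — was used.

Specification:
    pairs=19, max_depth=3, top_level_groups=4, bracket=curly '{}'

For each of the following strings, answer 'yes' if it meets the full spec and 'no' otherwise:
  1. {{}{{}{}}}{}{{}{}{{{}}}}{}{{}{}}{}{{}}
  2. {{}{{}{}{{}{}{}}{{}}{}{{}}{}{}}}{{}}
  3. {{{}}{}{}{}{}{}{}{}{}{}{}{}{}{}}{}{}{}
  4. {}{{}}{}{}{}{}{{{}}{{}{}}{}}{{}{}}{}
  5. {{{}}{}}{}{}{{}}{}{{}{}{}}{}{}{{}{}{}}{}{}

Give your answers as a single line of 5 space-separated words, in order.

Answer: no no yes no no

Derivation:
String 1 '{{}{{}{}}}{}{{}{}{{{}}}}{}{{}{}}{}{{}}': depth seq [1 2 1 2 3 2 3 2 1 0 1 0 1 2 1 2 1 2 3 4 3 2 1 0 1 0 1 2 1 2 1 0 1 0 1 2 1 0]
  -> pairs=19 depth=4 groups=7 -> no
String 2 '{{}{{}{}{{}{}{}}{{}}{}{{}}{}{}}}{{}}': depth seq [1 2 1 2 3 2 3 2 3 4 3 4 3 4 3 2 3 4 3 2 3 2 3 4 3 2 3 2 3 2 1 0 1 2 1 0]
  -> pairs=18 depth=4 groups=2 -> no
String 3 '{{{}}{}{}{}{}{}{}{}{}{}{}{}{}{}}{}{}{}': depth seq [1 2 3 2 1 2 1 2 1 2 1 2 1 2 1 2 1 2 1 2 1 2 1 2 1 2 1 2 1 2 1 0 1 0 1 0 1 0]
  -> pairs=19 depth=3 groups=4 -> yes
String 4 '{}{{}}{}{}{}{}{{{}}{{}{}}{}}{{}{}}{}': depth seq [1 0 1 2 1 0 1 0 1 0 1 0 1 0 1 2 3 2 1 2 3 2 3 2 1 2 1 0 1 2 1 2 1 0 1 0]
  -> pairs=18 depth=3 groups=9 -> no
String 5 '{{{}}{}}{}{}{{}}{}{{}{}{}}{}{}{{}{}{}}{}{}': depth seq [1 2 3 2 1 2 1 0 1 0 1 0 1 2 1 0 1 0 1 2 1 2 1 2 1 0 1 0 1 0 1 2 1 2 1 2 1 0 1 0 1 0]
  -> pairs=21 depth=3 groups=11 -> no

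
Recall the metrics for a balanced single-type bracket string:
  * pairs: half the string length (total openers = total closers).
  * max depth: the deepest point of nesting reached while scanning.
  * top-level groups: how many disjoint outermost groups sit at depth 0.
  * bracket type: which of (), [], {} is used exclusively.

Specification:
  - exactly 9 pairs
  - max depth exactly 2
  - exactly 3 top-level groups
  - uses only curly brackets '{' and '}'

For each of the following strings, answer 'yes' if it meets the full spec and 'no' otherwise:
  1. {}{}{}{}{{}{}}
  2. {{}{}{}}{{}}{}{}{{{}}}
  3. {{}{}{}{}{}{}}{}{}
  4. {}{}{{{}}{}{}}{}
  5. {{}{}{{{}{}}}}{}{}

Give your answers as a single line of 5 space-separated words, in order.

Answer: no no yes no no

Derivation:
String 1 '{}{}{}{}{{}{}}': depth seq [1 0 1 0 1 0 1 0 1 2 1 2 1 0]
  -> pairs=7 depth=2 groups=5 -> no
String 2 '{{}{}{}}{{}}{}{}{{{}}}': depth seq [1 2 1 2 1 2 1 0 1 2 1 0 1 0 1 0 1 2 3 2 1 0]
  -> pairs=11 depth=3 groups=5 -> no
String 3 '{{}{}{}{}{}{}}{}{}': depth seq [1 2 1 2 1 2 1 2 1 2 1 2 1 0 1 0 1 0]
  -> pairs=9 depth=2 groups=3 -> yes
String 4 '{}{}{{{}}{}{}}{}': depth seq [1 0 1 0 1 2 3 2 1 2 1 2 1 0 1 0]
  -> pairs=8 depth=3 groups=4 -> no
String 5 '{{}{}{{{}{}}}}{}{}': depth seq [1 2 1 2 1 2 3 4 3 4 3 2 1 0 1 0 1 0]
  -> pairs=9 depth=4 groups=3 -> no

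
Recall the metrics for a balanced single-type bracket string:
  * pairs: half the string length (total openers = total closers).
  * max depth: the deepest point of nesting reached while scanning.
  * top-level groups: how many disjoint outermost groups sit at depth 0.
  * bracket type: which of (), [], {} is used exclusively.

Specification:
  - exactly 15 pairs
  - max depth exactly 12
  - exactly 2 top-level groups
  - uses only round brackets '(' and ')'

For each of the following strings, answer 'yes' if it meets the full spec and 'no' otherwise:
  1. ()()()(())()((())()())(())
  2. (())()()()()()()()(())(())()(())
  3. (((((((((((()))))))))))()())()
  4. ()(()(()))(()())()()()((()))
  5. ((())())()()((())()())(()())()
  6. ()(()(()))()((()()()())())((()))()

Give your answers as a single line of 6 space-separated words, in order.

String 1 '()()()(())()((())()())(())': depth seq [1 0 1 0 1 0 1 2 1 0 1 0 1 2 3 2 1 2 1 2 1 0 1 2 1 0]
  -> pairs=13 depth=3 groups=7 -> no
String 2 '(())()()()()()()()(())(())()(())': depth seq [1 2 1 0 1 0 1 0 1 0 1 0 1 0 1 0 1 0 1 2 1 0 1 2 1 0 1 0 1 2 1 0]
  -> pairs=16 depth=2 groups=12 -> no
String 3 '(((((((((((()))))))))))()())()': depth seq [1 2 3 4 5 6 7 8 9 10 11 12 11 10 9 8 7 6 5 4 3 2 1 2 1 2 1 0 1 0]
  -> pairs=15 depth=12 groups=2 -> yes
String 4 '()(()(()))(()())()()()((()))': depth seq [1 0 1 2 1 2 3 2 1 0 1 2 1 2 1 0 1 0 1 0 1 0 1 2 3 2 1 0]
  -> pairs=14 depth=3 groups=7 -> no
String 5 '((())())()()((())()())(()())()': depth seq [1 2 3 2 1 2 1 0 1 0 1 0 1 2 3 2 1 2 1 2 1 0 1 2 1 2 1 0 1 0]
  -> pairs=15 depth=3 groups=6 -> no
String 6 '()(()(()))()((()()()())())((()))()': depth seq [1 0 1 2 1 2 3 2 1 0 1 0 1 2 3 2 3 2 3 2 3 2 1 2 1 0 1 2 3 2 1 0 1 0]
  -> pairs=17 depth=3 groups=6 -> no

Answer: no no yes no no no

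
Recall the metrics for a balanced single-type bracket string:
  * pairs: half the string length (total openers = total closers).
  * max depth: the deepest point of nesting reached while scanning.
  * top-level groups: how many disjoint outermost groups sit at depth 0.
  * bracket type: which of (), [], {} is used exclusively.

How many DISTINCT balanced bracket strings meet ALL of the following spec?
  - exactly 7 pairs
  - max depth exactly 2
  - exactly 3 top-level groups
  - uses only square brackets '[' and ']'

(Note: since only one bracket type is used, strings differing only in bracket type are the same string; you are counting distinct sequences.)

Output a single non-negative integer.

Spec: pairs=7 depth=2 groups=3
Count(depth <= 2) = 15
Count(depth <= 1) = 0
Count(depth == 2) = 15 - 0 = 15

Answer: 15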